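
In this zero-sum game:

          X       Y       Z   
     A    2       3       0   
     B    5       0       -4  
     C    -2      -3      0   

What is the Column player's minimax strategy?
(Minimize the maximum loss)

Column should play Z, value = 0

Work:
Column player minimizes Row's maximum payoff:
Column X: max payoff to Row = 5
Column Y: max payoff to Row = 3
Column Z: max payoff to Row = 0
Minimum is 0, achieved by column Z.
Minimax strategy: Z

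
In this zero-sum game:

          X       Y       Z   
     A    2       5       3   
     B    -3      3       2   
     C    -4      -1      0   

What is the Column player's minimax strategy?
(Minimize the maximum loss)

Column should play X, value = 2

Work:
Column player minimizes Row's maximum payoff:
Column X: max payoff to Row = 2
Column Y: max payoff to Row = 5
Column Z: max payoff to Row = 3
Minimum is 2, achieved by column X.
Minimax strategy: X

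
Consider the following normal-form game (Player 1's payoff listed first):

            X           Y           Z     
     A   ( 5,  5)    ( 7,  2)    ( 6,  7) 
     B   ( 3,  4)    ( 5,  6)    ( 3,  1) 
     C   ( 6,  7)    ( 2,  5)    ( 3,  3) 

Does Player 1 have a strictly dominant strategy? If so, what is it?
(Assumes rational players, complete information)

No strictly dominant strategy exists for Player 1

Work:
A strategy strictly dominates another if it gives a strictly higher payoff against every opponent action. Compare each pair of P1's strategies column-by-column:
  A vs B: [5 vs 3, 7 vs 5, 6 vs 3] → A strictly dominates B
  A vs C: [5 vs 6, 7 vs 2, 6 vs 3] → A does not strictly dominate C (column X: 5 ≤ 6)
  B vs A: [3 vs 5, 5 vs 7, 3 vs 6] → B does not strictly dominate A (column X: 3 ≤ 5)
  B vs C: [3 vs 6, 5 vs 2, 3 vs 3] → B does not strictly dominate C (column X: 3 ≤ 6)
  C vs A: [6 vs 5, 2 vs 7, 3 vs 6] → C does not strictly dominate A (column Y: 2 ≤ 7)
  C vs B: [6 vs 3, 2 vs 5, 3 vs 3] → C does not strictly dominate B (column Y: 2 ≤ 5)
No single strategy strictly dominates all others → no strictly dominant strategy.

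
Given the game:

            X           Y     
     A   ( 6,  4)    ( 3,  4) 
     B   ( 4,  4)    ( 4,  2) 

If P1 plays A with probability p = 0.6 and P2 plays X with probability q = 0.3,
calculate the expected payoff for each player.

E[P1] = 3.94, E[P2] = 3.44

Work:
E[P1] = p·q·π₁(A,X) + p·(1-q)·π₁(A,Y) + (1-p)·q·π₁(B,X) + (1-p)·(1-q)·π₁(B,Y)
= 0.6·0.3·6 + 0.6·0.7·3 + 0.4·0.3·4 + 0.4·0.7·4
= 3.94

E[P2] = 3.44 (similar calculation)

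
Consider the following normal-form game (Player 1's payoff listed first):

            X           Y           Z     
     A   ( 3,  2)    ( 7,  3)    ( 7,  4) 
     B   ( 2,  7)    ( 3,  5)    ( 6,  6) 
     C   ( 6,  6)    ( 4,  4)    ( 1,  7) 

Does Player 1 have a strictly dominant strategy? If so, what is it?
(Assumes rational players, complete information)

No strictly dominant strategy exists for Player 1

Work:
A strategy strictly dominates another if it gives a strictly higher payoff against every opponent action. Compare each pair of P1's strategies column-by-column:
  A vs B: [3 vs 2, 7 vs 3, 7 vs 6] → A strictly dominates B
  A vs C: [3 vs 6, 7 vs 4, 7 vs 1] → A does not strictly dominate C (column X: 3 ≤ 6)
  B vs A: [2 vs 3, 3 vs 7, 6 vs 7] → B does not strictly dominate A (column X: 2 ≤ 3)
  B vs C: [2 vs 6, 3 vs 4, 6 vs 1] → B does not strictly dominate C (column X: 2 ≤ 6)
  C vs A: [6 vs 3, 4 vs 7, 1 vs 7] → C does not strictly dominate A (column Y: 4 ≤ 7)
  C vs B: [6 vs 2, 4 vs 3, 1 vs 6] → C does not strictly dominate B (column Z: 1 ≤ 6)
No single strategy strictly dominates all others → no strictly dominant strategy.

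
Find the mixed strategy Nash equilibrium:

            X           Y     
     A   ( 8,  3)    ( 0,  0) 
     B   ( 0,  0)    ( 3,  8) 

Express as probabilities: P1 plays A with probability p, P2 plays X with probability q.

p = 0.7273, q = 0.2727

Work:
Find probabilities that make opponent indifferent:
P2 chooses q to make P1 indifferent between A and B
P1 chooses p to make P2 indifferent between X and Y
Mixed NE: P1 plays (A: 0.7273, B: 0.2727), P2 plays (X: 0.2727, Y: 0.7273)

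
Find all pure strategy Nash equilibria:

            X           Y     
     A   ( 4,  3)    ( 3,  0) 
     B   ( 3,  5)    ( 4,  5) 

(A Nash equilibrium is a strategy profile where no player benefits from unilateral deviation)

Nash equilibrium: (A, X), (B, Y)

Work:
Best responses:
  P1 vs X: payoffs [4, 3] → best response A (payoff 4)
  P1 vs Y: payoffs [3, 4] → best response B (payoff 4)
  P2 vs A: payoffs [3, 0] → best response X (payoff 3)
  P2 vs B: payoffs [5, 5] → best response X/Y (payoff 5)
Mutual best responses: (A,X), (B,Y) → Nash equilibria.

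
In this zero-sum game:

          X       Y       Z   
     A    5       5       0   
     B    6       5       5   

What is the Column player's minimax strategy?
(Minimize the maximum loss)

Column should play Y or Z (all achieve the minimum), value = 5

Work:
Column player minimizes Row's maximum payoff:
Column X: max payoff to Row = 6
Column Y: max payoff to Row = 5
Column Z: max payoff to Row = 5
Minimum is 5, achieved by columns Y, Z (tied).
Each of Y or Z is a minimax strategy.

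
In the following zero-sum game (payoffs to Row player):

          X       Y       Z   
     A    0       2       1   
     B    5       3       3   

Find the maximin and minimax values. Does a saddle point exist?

Maximin = 3, Minimax = 3, Saddle: True

Work:
Row minimums: [0, 3] → maximin = 3
Column maximums: [5, 3, 3] → minimax = 3
Saddle point exists! Game value = 3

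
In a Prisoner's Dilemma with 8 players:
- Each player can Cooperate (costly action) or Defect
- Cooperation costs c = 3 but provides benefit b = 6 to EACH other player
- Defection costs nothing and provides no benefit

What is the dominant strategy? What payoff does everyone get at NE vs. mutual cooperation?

Dominant: Defect; NE payoff = 0; Coop payoff = 39

Work:
Defect dominates (saves cost c = 3, benefit to others is external)
NE: All defect → everyone gets 0
If all cooperate: each receives (7)×6 - 3 = 39
Social dilemma: 39 > 0 but NE gives 0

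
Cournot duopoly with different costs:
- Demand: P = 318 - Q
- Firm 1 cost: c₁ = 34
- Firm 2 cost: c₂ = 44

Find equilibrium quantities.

q₁* = 98.0, q₂* = 88.0

Work:
Reaction: q₁ = (318 - 34 - q₂)/2
Reaction: q₂ = (318 - 44 - q₁)/2
Solve simultaneously:
q₁* = (318 - 2×34 + 44)/3 = 98.0
q₂* = (318 - 2×44 + 34)/3 = 88.0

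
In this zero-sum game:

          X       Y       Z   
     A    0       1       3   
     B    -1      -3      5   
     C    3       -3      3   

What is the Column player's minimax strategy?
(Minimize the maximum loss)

Column should play Y, value = 1

Work:
Column player minimizes Row's maximum payoff:
Column X: max payoff to Row = 3
Column Y: max payoff to Row = 1
Column Z: max payoff to Row = 5
Minimum is 1, achieved by column Y.
Minimax strategy: Y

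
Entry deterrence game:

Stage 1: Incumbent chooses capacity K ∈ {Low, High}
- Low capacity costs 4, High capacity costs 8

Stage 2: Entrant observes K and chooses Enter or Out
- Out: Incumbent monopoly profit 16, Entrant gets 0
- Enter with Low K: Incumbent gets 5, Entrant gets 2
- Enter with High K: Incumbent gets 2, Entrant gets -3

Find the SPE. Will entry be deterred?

SPE: (High, Enter|Low, Out|High); Entry deterred. Incumbent net profit = 8

Work:
After Low K: Entrant enters (2 > 0)
After High K: Entrant stays out (-3 < 0)
Incumbent: Low → 5−4=1, High → 16−8=8
Incumbent chooses High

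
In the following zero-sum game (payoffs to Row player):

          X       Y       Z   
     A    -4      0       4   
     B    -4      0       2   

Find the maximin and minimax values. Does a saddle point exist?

Maximin = -4, Minimax = -4, Saddle: True

Work:
Row minimums: [-4, -4] → maximin = -4
Column maximums: [-4, 0, 4] → minimax = -4
Saddle point exists! Game value = -4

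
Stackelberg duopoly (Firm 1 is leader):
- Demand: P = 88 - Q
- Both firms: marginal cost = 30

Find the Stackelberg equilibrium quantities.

q₁* (leader) = 29.0, q₂* (follower) = 14.5

Work:
Follower's reaction: q₂ = (a - c - q₁)/2
Leader substitutes: π₁ = q₁·(a - q₁ - (a-c-q₁)/2 - c)
FOC: q₁* = (88 - 30)/2 = 29.00
Then: q₂* = (88 - 30 - 29.0)/2 = 14.50
Leader has first-mover advantage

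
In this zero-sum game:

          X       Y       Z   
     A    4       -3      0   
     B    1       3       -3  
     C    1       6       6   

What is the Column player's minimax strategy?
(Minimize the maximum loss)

Column should play X, value = 4

Work:
Column player minimizes Row's maximum payoff:
Column X: max payoff to Row = 4
Column Y: max payoff to Row = 6
Column Z: max payoff to Row = 6
Minimum is 4, achieved by column X.
Minimax strategy: X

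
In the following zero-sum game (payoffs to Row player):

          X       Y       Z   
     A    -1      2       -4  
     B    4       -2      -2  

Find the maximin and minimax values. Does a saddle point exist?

Maximin = -2, Minimax = -2, Saddle: True

Work:
Row minimums: [-4, -2] → maximin = -2
Column maximums: [4, 2, -2] → minimax = -2
Saddle point exists! Game value = -2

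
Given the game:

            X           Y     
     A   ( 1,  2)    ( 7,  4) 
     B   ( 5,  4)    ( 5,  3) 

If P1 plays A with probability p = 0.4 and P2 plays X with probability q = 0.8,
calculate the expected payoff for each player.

E[P1] = 3.88, E[P2] = 3.24

Work:
E[P1] = p·q·π₁(A,X) + p·(1-q)·π₁(A,Y) + (1-p)·q·π₁(B,X) + (1-p)·(1-q)·π₁(B,Y)
= 0.4·0.8·1 + 0.4·0.2·7 + 0.6·0.8·5 + 0.6·0.2·5
= 3.88

E[P2] = 3.24 (similar calculation)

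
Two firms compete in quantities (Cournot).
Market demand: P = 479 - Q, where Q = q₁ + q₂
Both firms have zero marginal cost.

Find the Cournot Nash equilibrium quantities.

q₁* = q₂* = 159.67; P* = 159.67

Work:
Profit: π_i = P·q_i = (a - q_i - q_j)·q_i
FOC: ∂π_i/∂q_i = a - 2q_i - q_j = 0
Reaction function: q_i = (479 - q_j)/2
Symmetry: q* = 479/3 = 159.67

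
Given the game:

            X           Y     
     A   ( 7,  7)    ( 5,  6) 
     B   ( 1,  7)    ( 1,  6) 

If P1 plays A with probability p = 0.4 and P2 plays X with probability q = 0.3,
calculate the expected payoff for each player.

E[P1] = 2.84, E[P2] = 6.3

Work:
E[P1] = p·q·π₁(A,X) + p·(1-q)·π₁(A,Y) + (1-p)·q·π₁(B,X) + (1-p)·(1-q)·π₁(B,Y)
= 0.4·0.3·7 + 0.4·0.7·5 + 0.6·0.3·1 + 0.6·0.7·1
= 2.84

E[P2] = 6.3 (similar calculation)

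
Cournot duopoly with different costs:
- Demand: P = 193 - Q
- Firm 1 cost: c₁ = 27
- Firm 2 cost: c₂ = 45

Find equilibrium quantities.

q₁* = 61.33, q₂* = 43.33

Work:
Reaction: q₁ = (193 - 27 - q₂)/2
Reaction: q₂ = (193 - 45 - q₁)/2
Solve simultaneously:
q₁* = (193 - 2×27 + 45)/3 = 61.33
q₂* = (193 - 2×45 + 27)/3 = 43.33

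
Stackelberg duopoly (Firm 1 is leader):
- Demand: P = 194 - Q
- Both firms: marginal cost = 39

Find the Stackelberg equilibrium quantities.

q₁* (leader) = 77.5, q₂* (follower) = 38.75

Work:
Follower's reaction: q₂ = (a - c - q₁)/2
Leader substitutes: π₁ = q₁·(a - q₁ - (a-c-q₁)/2 - c)
FOC: q₁* = (194 - 39)/2 = 77.50
Then: q₂* = (194 - 39 - 77.5)/2 = 38.75
Leader has first-mover advantage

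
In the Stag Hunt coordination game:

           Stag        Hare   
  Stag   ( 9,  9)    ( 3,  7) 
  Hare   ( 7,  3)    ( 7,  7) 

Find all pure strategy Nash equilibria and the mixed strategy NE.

Pure NE: (Stag, Stag) and (Hare, Hare); Mixed NE: p = 0.6667, q = 0.6667

Work:
Check pure NE:
(Stag, Stag): (9, 9) - no unilateral deviation beneficial
(Hare, Hare): (7, 7) - no unilateral deviation beneficial
Mixed NE: P1 plays Stag with p = 0.6667, P2 plays Stag with q = 0.6667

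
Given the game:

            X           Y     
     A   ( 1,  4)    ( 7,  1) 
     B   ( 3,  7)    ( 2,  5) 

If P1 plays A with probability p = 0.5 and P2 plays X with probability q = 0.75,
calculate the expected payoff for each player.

E[P1] = 2.625, E[P2] = 4.875

Work:
E[P1] = p·q·π₁(A,X) + p·(1-q)·π₁(A,Y) + (1-p)·q·π₁(B,X) + (1-p)·(1-q)·π₁(B,Y)
= 0.5·0.75·1 + 0.5·0.25·7 + 0.5·0.75·3 + 0.5·0.25·2
= 2.625

E[P2] = 4.875 (similar calculation)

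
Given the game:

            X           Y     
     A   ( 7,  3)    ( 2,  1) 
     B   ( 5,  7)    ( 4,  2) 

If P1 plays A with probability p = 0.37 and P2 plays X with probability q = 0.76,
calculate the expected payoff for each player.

E[P1] = 5.1448, E[P2] = 4.5864

Work:
E[P1] = p·q·π₁(A,X) + p·(1-q)·π₁(A,Y) + (1-p)·q·π₁(B,X) + (1-p)·(1-q)·π₁(B,Y)
= 0.37·0.76·7 + 0.37·0.24·2 + 0.63·0.76·5 + 0.63·0.24·4
= 5.1448

E[P2] = 4.5864 (similar calculation)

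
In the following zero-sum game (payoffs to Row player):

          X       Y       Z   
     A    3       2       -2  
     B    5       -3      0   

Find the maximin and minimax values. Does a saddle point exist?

Maximin = -2, Minimax = 0, Saddle: False

Work:
Row minimums: [-2, -3] → maximin = -2
Column maximums: [5, 2, 0] → minimax = 0
No saddle point (maximin ≠ minimax). Mixed strategy needed.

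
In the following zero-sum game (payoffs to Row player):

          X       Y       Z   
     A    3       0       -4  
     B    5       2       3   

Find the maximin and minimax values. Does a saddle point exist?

Maximin = 2, Minimax = 2, Saddle: True

Work:
Row minimums: [-4, 2] → maximin = 2
Column maximums: [5, 2, 3] → minimax = 2
Saddle point exists! Game value = 2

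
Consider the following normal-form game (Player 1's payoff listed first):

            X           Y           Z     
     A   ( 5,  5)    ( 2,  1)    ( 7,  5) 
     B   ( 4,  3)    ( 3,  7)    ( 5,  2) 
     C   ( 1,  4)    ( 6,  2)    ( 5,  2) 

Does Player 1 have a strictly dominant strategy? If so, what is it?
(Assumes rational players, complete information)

No strictly dominant strategy exists for Player 1

Work:
A strategy strictly dominates another if it gives a strictly higher payoff against every opponent action. Compare each pair of P1's strategies column-by-column:
  A vs B: [5 vs 4, 2 vs 3, 7 vs 5] → A does not strictly dominate B (column Y: 2 ≤ 3)
  A vs C: [5 vs 1, 2 vs 6, 7 vs 5] → A does not strictly dominate C (column Y: 2 ≤ 6)
  B vs A: [4 vs 5, 3 vs 2, 5 vs 7] → B does not strictly dominate A (column X: 4 ≤ 5)
  B vs C: [4 vs 1, 3 vs 6, 5 vs 5] → B does not strictly dominate C (column Y: 3 ≤ 6)
  C vs A: [1 vs 5, 6 vs 2, 5 vs 7] → C does not strictly dominate A (column X: 1 ≤ 5)
  C vs B: [1 vs 4, 6 vs 3, 5 vs 5] → C does not strictly dominate B (column X: 1 ≤ 4)
No single strategy strictly dominates all others → no strictly dominant strategy.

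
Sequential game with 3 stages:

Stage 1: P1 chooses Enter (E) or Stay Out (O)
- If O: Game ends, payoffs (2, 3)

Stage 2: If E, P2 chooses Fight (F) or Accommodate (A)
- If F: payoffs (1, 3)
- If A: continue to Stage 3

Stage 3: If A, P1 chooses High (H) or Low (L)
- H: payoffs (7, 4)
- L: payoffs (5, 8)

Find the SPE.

SPE: (E, A, H); Outcome (7, 4)

Work:
Stage 3: P1 chooses H (7 vs 5)
Stage 2: P2: F->3, A->4 (anticipating H). Choose A
Stage 1: P1: O->2, E->7 (anticipating A, H). Choose E
SPE path: E -> A -> H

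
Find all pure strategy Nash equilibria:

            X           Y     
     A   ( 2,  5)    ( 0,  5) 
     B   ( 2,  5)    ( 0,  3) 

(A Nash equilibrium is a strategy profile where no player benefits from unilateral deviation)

Nash equilibrium: (A, X), (A, Y), (B, X)

Work:
Best responses:
  P1 vs X: payoffs [2, 2] → best response A/B (payoff 2)
  P1 vs Y: payoffs [0, 0] → best response A/B (payoff 0)
  P2 vs A: payoffs [5, 5] → best response X/Y (payoff 5)
  P2 vs B: payoffs [5, 3] → best response X (payoff 5)
Mutual best responses: (A,X), (A,Y), (B,X) → Nash equilibria.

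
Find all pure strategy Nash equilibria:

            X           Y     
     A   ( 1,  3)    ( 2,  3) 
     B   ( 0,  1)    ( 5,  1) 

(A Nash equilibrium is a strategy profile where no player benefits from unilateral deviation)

Nash equilibrium: (A, X), (B, Y)

Work:
Best responses:
  P1 vs X: payoffs [1, 0] → best response A (payoff 1)
  P1 vs Y: payoffs [2, 5] → best response B (payoff 5)
  P2 vs A: payoffs [3, 3] → best response X/Y (payoff 3)
  P2 vs B: payoffs [1, 1] → best response X/Y (payoff 1)
Mutual best responses: (A,X), (B,Y) → Nash equilibria.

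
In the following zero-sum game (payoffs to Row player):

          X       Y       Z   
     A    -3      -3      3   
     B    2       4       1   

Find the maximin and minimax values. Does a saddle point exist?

Maximin = 1, Minimax = 2, Saddle: False

Work:
Row minimums: [-3, 1] → maximin = 1
Column maximums: [2, 4, 3] → minimax = 2
No saddle point (maximin ≠ minimax). Mixed strategy needed.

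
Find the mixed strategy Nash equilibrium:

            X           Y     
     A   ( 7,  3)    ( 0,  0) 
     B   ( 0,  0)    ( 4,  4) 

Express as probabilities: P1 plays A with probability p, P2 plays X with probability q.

p = 0.5714, q = 0.3636

Work:
Find probabilities that make opponent indifferent:
P2 chooses q to make P1 indifferent between A and B
P1 chooses p to make P2 indifferent between X and Y
Mixed NE: P1 plays (A: 0.5714, B: 0.4286), P2 plays (X: 0.3636, Y: 0.6364)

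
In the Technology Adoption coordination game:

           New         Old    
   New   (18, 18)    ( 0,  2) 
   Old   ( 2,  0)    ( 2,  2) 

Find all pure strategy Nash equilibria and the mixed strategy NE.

Pure NE: (New, New) and (Old, Old); Mixed NE: p = 0.1111, q = 0.1111

Work:
Check pure NE:
(New, New): (18, 18) - no unilateral deviation beneficial
(Old, Old): (2, 2) - no unilateral deviation beneficial
Mixed NE: P1 plays New with p = 0.1111, P2 plays New with q = 0.1111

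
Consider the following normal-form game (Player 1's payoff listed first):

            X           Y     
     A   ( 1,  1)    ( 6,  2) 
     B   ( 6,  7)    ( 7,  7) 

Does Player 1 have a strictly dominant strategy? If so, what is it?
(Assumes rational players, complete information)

Yes, Player 1's strictly dominant strategy is B

Work:
A strategy strictly dominates another if it gives a strictly higher payoff against every opponent action. Compare each pair of P1's strategies column-by-column:
  A vs B: [1 vs 6, 6 vs 7] → A does not strictly dominate B (column X: 1 ≤ 6)
  B vs A: [6 vs 1, 7 vs 6] → B strictly dominates A
B strictly dominates every other strategy → strictly dominant.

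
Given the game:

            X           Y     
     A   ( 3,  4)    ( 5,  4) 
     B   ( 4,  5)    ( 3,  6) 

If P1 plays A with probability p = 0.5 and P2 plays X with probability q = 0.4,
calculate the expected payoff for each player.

E[P1] = 3.8, E[P2] = 4.8

Work:
E[P1] = p·q·π₁(A,X) + p·(1-q)·π₁(A,Y) + (1-p)·q·π₁(B,X) + (1-p)·(1-q)·π₁(B,Y)
= 0.5·0.4·3 + 0.5·0.6·5 + 0.5·0.4·4 + 0.5·0.6·3
= 3.8

E[P2] = 4.8 (similar calculation)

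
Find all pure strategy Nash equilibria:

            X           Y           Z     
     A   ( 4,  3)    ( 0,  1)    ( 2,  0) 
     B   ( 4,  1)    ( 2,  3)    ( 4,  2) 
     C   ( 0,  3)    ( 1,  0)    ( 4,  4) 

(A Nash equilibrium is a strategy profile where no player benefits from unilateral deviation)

Nash equilibrium: (A, X), (B, Y), (C, Z)

Work:
Best responses:
  P1 vs X: payoffs [4, 4, 0] → best response A/B (payoff 4)
  P1 vs Y: payoffs [0, 2, 1] → best response B (payoff 2)
  P1 vs Z: payoffs [2, 4, 4] → best response B/C (payoff 4)
  P2 vs A: payoffs [3, 1, 0] → best response X (payoff 3)
  P2 vs B: payoffs [1, 3, 2] → best response Y (payoff 3)
  P2 vs C: payoffs [3, 0, 4] → best response Z (payoff 4)
Mutual best responses: (A,X), (B,Y), (C,Z) → Nash equilibria.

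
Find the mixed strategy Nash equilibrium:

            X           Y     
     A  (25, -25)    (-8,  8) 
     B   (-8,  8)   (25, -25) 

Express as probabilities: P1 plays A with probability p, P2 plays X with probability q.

p = 0.5, q = 0.5

Work:
Find probabilities that make opponent indifferent:
P2 chooses q to make P1 indifferent between A and B
P1 chooses p to make P2 indifferent between X and Y
Mixed NE: P1 plays (A: 0.5, B: 0.5), P2 plays (X: 0.5, Y: 0.5)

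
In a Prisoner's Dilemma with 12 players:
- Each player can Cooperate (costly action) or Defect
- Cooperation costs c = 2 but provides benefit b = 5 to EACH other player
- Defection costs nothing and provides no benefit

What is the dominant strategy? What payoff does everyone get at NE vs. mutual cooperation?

Dominant: Defect; NE payoff = 0; Coop payoff = 53

Work:
Defect dominates (saves cost c = 2, benefit to others is external)
NE: All defect → everyone gets 0
If all cooperate: each receives (11)×5 - 2 = 53
Social dilemma: 53 > 0 but NE gives 0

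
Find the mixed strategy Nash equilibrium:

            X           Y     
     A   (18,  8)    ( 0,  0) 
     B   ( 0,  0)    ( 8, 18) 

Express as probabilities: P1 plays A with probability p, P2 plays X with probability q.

p = 0.6923, q = 0.3077

Work:
Find probabilities that make opponent indifferent:
P2 chooses q to make P1 indifferent between A and B
P1 chooses p to make P2 indifferent between X and Y
Mixed NE: P1 plays (A: 0.6923, B: 0.3077), P2 plays (X: 0.3077, Y: 0.6923)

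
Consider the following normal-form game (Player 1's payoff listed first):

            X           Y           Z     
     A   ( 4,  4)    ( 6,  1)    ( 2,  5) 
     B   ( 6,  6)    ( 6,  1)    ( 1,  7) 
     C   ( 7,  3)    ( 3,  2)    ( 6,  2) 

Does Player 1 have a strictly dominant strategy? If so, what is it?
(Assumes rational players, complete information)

No strictly dominant strategy exists for Player 1

Work:
A strategy strictly dominates another if it gives a strictly higher payoff against every opponent action. Compare each pair of P1's strategies column-by-column:
  A vs B: [4 vs 6, 6 vs 6, 2 vs 1] → A does not strictly dominate B (column X: 4 ≤ 6)
  A vs C: [4 vs 7, 6 vs 3, 2 vs 6] → A does not strictly dominate C (column X: 4 ≤ 7)
  B vs A: [6 vs 4, 6 vs 6, 1 vs 2] → B does not strictly dominate A (column Y: 6 ≤ 6)
  B vs C: [6 vs 7, 6 vs 3, 1 vs 6] → B does not strictly dominate C (column X: 6 ≤ 7)
  C vs A: [7 vs 4, 3 vs 6, 6 vs 2] → C does not strictly dominate A (column Y: 3 ≤ 6)
  C vs B: [7 vs 6, 3 vs 6, 6 vs 1] → C does not strictly dominate B (column Y: 3 ≤ 6)
No single strategy strictly dominates all others → no strictly dominant strategy.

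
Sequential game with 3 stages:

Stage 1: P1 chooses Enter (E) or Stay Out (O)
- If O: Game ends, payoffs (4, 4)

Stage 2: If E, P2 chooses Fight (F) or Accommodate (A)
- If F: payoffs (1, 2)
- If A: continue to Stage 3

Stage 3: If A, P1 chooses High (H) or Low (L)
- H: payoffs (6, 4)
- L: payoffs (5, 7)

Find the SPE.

SPE: (E, A, H); Outcome (6, 4)

Work:
Stage 3: P1 chooses H (6 vs 5)
Stage 2: P2: F->2, A->4 (anticipating H). Choose A
Stage 1: P1: O->4, E->6 (anticipating A, H). Choose E
SPE path: E -> A -> H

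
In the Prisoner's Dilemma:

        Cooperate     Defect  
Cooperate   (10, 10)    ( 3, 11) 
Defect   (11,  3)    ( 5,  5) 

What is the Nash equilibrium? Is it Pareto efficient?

(Defect, Defect) is NE; not Pareto efficient

Work:
Defect dominates Cooperate for both players:
If P2 cooperates: Defect (11) > Cooperate (10)
If P2 defects: Defect (5) > Cooperate (3)
NE: (Defect, Defect) with payoff (5, 5)
But (Cooperate, Cooperate) = (10, 10) Pareto dominates (5, 5)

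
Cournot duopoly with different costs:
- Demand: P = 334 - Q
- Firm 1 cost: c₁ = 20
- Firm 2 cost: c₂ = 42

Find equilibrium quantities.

q₁* = 112.0, q₂* = 90.0

Work:
Reaction: q₁ = (334 - 20 - q₂)/2
Reaction: q₂ = (334 - 42 - q₁)/2
Solve simultaneously:
q₁* = (334 - 2×20 + 42)/3 = 112.0
q₂* = (334 - 2×42 + 20)/3 = 90.0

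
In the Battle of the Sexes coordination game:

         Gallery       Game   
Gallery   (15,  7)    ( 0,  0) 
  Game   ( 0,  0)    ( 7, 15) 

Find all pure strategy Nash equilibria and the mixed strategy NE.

Pure NE: (Gallery, Gallery) and (Game, Game); Mixed NE: p = 0.6818, q = 0.3182

Work:
Check pure NE:
(Gallery, Gallery): (15, 7) - no unilateral deviation beneficial
(Game, Game): (7, 15) - no unilateral deviation beneficial
Mixed NE: P1 plays Gallery with p = 0.6818, P2 plays Gallery with q = 0.3182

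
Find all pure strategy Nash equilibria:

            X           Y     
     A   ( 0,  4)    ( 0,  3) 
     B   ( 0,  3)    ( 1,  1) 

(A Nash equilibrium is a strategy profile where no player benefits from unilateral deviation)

Nash equilibrium: (A, X), (B, X)

Work:
Best responses:
  P1 vs X: payoffs [0, 0] → best response A/B (payoff 0)
  P1 vs Y: payoffs [0, 1] → best response B (payoff 1)
  P2 vs A: payoffs [4, 3] → best response X (payoff 4)
  P2 vs B: payoffs [3, 1] → best response X (payoff 3)
Mutual best responses: (A,X), (B,X) → Nash equilibria.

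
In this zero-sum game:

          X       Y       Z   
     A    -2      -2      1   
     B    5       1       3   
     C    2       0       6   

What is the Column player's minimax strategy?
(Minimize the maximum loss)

Column should play Y, value = 1

Work:
Column player minimizes Row's maximum payoff:
Column X: max payoff to Row = 5
Column Y: max payoff to Row = 1
Column Z: max payoff to Row = 6
Minimum is 1, achieved by column Y.
Minimax strategy: Y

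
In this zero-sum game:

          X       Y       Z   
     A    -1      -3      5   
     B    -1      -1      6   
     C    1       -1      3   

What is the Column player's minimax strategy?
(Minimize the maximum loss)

Column should play Y, value = -1

Work:
Column player minimizes Row's maximum payoff:
Column X: max payoff to Row = 1
Column Y: max payoff to Row = -1
Column Z: max payoff to Row = 6
Minimum is -1, achieved by column Y.
Minimax strategy: Y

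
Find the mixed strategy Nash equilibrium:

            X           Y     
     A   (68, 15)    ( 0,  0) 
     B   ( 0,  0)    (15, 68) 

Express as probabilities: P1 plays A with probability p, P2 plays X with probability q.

p = 0.8193, q = 0.1807

Work:
Find probabilities that make opponent indifferent:
P2 chooses q to make P1 indifferent between A and B
P1 chooses p to make P2 indifferent between X and Y
Mixed NE: P1 plays (A: 0.8193, B: 0.1807), P2 plays (X: 0.1807, Y: 0.8193)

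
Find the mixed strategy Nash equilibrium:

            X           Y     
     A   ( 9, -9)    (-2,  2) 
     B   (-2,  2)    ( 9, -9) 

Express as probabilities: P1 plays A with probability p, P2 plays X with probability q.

p = 0.5, q = 0.5

Work:
Find probabilities that make opponent indifferent:
P2 chooses q to make P1 indifferent between A and B
P1 chooses p to make P2 indifferent between X and Y
Mixed NE: P1 plays (A: 0.5, B: 0.5), P2 plays (X: 0.5, Y: 0.5)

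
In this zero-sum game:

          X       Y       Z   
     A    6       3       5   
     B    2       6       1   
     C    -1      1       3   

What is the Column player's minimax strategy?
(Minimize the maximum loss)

Column should play Z, value = 5

Work:
Column player minimizes Row's maximum payoff:
Column X: max payoff to Row = 6
Column Y: max payoff to Row = 6
Column Z: max payoff to Row = 5
Minimum is 5, achieved by column Z.
Minimax strategy: Z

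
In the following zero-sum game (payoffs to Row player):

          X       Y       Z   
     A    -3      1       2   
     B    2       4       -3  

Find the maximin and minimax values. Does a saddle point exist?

Maximin = -3, Minimax = 2, Saddle: False

Work:
Row minimums: [-3, -3] → maximin = -3
Column maximums: [2, 4, 2] → minimax = 2
No saddle point (maximin ≠ minimax). Mixed strategy needed.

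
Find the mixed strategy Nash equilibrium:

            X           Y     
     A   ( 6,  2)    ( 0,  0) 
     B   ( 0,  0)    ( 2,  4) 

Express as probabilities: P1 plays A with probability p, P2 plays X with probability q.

p = 0.6667, q = 0.25

Work:
Find probabilities that make opponent indifferent:
P2 chooses q to make P1 indifferent between A and B
P1 chooses p to make P2 indifferent between X and Y
Mixed NE: P1 plays (A: 0.6667, B: 0.3333), P2 plays (X: 0.25, Y: 0.75)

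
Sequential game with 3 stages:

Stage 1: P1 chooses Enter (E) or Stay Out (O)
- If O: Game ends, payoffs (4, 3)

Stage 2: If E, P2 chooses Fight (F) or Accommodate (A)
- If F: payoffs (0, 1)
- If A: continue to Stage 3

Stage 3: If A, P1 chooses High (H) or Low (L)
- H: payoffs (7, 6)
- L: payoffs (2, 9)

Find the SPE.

SPE: (E, A, H); Outcome (7, 6)

Work:
Stage 3: P1 chooses H (7 vs 2)
Stage 2: P2: F->1, A->6 (anticipating H). Choose A
Stage 1: P1: O->4, E->7 (anticipating A, H). Choose E
SPE path: E -> A -> H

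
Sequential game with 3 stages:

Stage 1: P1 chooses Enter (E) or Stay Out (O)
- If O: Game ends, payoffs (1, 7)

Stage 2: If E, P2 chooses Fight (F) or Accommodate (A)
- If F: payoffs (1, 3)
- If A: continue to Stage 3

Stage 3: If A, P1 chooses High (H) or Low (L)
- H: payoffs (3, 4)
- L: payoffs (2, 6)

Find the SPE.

SPE: (E, A, H); Outcome (3, 4)

Work:
Stage 3: P1 chooses H (3 vs 2)
Stage 2: P2: F->3, A->4 (anticipating H). Choose A
Stage 1: P1: O->1, E->3 (anticipating A, H). Choose E
SPE path: E -> A -> H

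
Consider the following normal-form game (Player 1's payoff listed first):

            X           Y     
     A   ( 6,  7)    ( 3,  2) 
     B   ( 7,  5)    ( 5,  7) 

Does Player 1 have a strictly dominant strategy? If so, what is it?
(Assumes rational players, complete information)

Yes, Player 1's strictly dominant strategy is B

Work:
A strategy strictly dominates another if it gives a strictly higher payoff against every opponent action. Compare each pair of P1's strategies column-by-column:
  A vs B: [6 vs 7, 3 vs 5] → A does not strictly dominate B (column X: 6 ≤ 7)
  B vs A: [7 vs 6, 5 vs 3] → B strictly dominates A
B strictly dominates every other strategy → strictly dominant.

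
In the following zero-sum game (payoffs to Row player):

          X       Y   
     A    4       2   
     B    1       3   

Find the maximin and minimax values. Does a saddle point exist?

Maximin = 2, Minimax = 3, Saddle: False

Work:
Row minimums: [2, 1] → maximin = 2
Column maximums: [4, 3] → minimax = 3
No saddle point (maximin ≠ minimax). Mixed strategy needed.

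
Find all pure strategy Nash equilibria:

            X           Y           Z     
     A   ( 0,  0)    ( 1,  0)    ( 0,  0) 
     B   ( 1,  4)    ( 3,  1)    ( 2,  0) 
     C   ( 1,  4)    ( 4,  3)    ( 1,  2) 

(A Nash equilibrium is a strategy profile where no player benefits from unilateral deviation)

Nash equilibrium: (B, X), (C, X)

Work:
Best responses:
  P1 vs X: payoffs [0, 1, 1] → best response B/C (payoff 1)
  P1 vs Y: payoffs [1, 3, 4] → best response C (payoff 4)
  P1 vs Z: payoffs [0, 2, 1] → best response B (payoff 2)
  P2 vs A: payoffs [0, 0, 0] → best response X/Y/Z (payoff 0)
  P2 vs B: payoffs [4, 1, 0] → best response X (payoff 4)
  P2 vs C: payoffs [4, 3, 2] → best response X (payoff 4)
Mutual best responses: (B,X), (C,X) → Nash equilibria.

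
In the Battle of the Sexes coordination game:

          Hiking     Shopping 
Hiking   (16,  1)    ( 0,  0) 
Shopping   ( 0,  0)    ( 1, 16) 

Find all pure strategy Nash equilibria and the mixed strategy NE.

Pure NE: (Hiking, Hiking) and (Shopping, Shopping); Mixed NE: p = 0.9412, q = 0.0588

Work:
Check pure NE:
(Hiking, Hiking): (16, 1) - no unilateral deviation beneficial
(Shopping, Shopping): (1, 16) - no unilateral deviation beneficial
Mixed NE: P1 plays Hiking with p = 0.9412, P2 plays Hiking with q = 0.0588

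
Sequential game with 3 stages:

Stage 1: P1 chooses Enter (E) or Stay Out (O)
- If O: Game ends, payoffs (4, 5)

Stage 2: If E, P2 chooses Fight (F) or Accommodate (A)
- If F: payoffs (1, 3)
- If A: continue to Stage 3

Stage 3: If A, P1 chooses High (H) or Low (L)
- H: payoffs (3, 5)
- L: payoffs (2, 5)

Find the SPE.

SPE: (O, A, H); Outcome (4, 5)

Work:
Stage 3: P1 chooses H (3 vs 2)
Stage 2: P2: F->3, A->5 (anticipating H). Choose A
Stage 1: P1: O->4, E->3 (anticipating A, H). Choose O
SPE path: O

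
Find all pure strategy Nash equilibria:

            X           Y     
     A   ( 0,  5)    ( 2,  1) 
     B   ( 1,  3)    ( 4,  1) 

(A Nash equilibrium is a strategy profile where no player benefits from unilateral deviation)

Nash equilibrium: (B, X)

Work:
Best responses:
  P1 vs X: payoffs [0, 1] → best response B (payoff 1)
  P1 vs Y: payoffs [2, 4] → best response B (payoff 4)
  P2 vs A: payoffs [5, 1] → best response X (payoff 5)
  P2 vs B: payoffs [3, 1] → best response X (payoff 3)
Mutual best responses: (B,X) → Nash equilibria.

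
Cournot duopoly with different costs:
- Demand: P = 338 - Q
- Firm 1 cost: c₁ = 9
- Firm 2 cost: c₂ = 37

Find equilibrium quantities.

q₁* = 119.0, q₂* = 91.0

Work:
Reaction: q₁ = (338 - 9 - q₂)/2
Reaction: q₂ = (338 - 37 - q₁)/2
Solve simultaneously:
q₁* = (338 - 2×9 + 37)/3 = 119.0
q₂* = (338 - 2×37 + 9)/3 = 91.0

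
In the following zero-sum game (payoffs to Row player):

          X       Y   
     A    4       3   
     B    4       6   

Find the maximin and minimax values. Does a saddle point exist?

Maximin = 4, Minimax = 4, Saddle: True

Work:
Row minimums: [3, 4] → maximin = 4
Column maximums: [4, 6] → minimax = 4
Saddle point exists! Game value = 4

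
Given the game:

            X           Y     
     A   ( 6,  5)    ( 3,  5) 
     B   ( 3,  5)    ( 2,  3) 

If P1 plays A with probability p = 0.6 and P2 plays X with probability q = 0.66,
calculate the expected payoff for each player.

E[P1] = 4.052, E[P2] = 4.728

Work:
E[P1] = p·q·π₁(A,X) + p·(1-q)·π₁(A,Y) + (1-p)·q·π₁(B,X) + (1-p)·(1-q)·π₁(B,Y)
= 0.6·0.66·6 + 0.6·0.34·3 + 0.4·0.66·3 + 0.4·0.34·2
= 4.052

E[P2] = 4.728 (similar calculation)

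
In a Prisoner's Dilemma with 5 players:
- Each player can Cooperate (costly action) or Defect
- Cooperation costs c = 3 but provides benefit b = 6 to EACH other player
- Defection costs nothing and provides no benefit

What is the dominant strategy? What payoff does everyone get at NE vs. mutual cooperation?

Dominant: Defect; NE payoff = 0; Coop payoff = 21

Work:
Defect dominates (saves cost c = 3, benefit to others is external)
NE: All defect → everyone gets 0
If all cooperate: each receives (4)×6 - 3 = 21
Social dilemma: 21 > 0 but NE gives 0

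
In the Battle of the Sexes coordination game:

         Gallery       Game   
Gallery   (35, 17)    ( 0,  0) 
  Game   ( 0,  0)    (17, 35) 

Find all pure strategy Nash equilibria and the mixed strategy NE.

Pure NE: (Gallery, Gallery) and (Game, Game); Mixed NE: p = 0.6731, q = 0.3269

Work:
Check pure NE:
(Gallery, Gallery): (35, 17) - no unilateral deviation beneficial
(Game, Game): (17, 35) - no unilateral deviation beneficial
Mixed NE: P1 plays Gallery with p = 0.6731, P2 plays Gallery with q = 0.3269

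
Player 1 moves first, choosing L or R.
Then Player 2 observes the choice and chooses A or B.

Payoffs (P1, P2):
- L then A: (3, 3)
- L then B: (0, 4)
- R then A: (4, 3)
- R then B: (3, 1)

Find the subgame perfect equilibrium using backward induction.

P1 plays R, P2 plays B after L and A after R; Payoff (4, 3)

Work:
Backward induction:
After L: P2 chooses B → P1 gets 0
After R: P2 chooses A → P1 gets 4
P1 chooses R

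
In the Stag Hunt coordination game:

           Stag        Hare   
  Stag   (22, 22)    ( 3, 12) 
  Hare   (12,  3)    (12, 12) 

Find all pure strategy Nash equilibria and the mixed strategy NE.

Pure NE: (Stag, Stag) and (Hare, Hare); Mixed NE: p = 0.4737, q = 0.4737

Work:
Check pure NE:
(Stag, Stag): (22, 22) - no unilateral deviation beneficial
(Hare, Hare): (12, 12) - no unilateral deviation beneficial
Mixed NE: P1 plays Stag with p = 0.4737, P2 plays Stag with q = 0.4737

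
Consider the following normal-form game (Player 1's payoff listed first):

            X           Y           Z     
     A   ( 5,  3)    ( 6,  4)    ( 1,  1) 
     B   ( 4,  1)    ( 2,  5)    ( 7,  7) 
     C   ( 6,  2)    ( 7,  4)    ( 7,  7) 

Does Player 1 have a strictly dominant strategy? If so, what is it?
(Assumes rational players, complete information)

No strictly dominant strategy exists for Player 1

Work:
A strategy strictly dominates another if it gives a strictly higher payoff against every opponent action. Compare each pair of P1's strategies column-by-column:
  A vs B: [5 vs 4, 6 vs 2, 1 vs 7] → A does not strictly dominate B (column Z: 1 ≤ 7)
  A vs C: [5 vs 6, 6 vs 7, 1 vs 7] → A does not strictly dominate C (column X: 5 ≤ 6)
  B vs A: [4 vs 5, 2 vs 6, 7 vs 1] → B does not strictly dominate A (column X: 4 ≤ 5)
  B vs C: [4 vs 6, 2 vs 7, 7 vs 7] → B does not strictly dominate C (column X: 4 ≤ 6)
  C vs A: [6 vs 5, 7 vs 6, 7 vs 1] → C strictly dominates A
  C vs B: [6 vs 4, 7 vs 2, 7 vs 7] → C does not strictly dominate B (column Z: 7 ≤ 7)
No single strategy strictly dominates all others → no strictly dominant strategy.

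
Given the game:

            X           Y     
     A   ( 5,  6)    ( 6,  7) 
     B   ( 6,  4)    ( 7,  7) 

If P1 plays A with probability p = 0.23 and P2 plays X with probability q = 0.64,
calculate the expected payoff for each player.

E[P1] = 6.13, E[P2] = 5.3744

Work:
E[P1] = p·q·π₁(A,X) + p·(1-q)·π₁(A,Y) + (1-p)·q·π₁(B,X) + (1-p)·(1-q)·π₁(B,Y)
= 0.23·0.64·5 + 0.23·0.36·6 + 0.77·0.64·6 + 0.77·0.36·7
= 6.13

E[P2] = 5.3744 (similar calculation)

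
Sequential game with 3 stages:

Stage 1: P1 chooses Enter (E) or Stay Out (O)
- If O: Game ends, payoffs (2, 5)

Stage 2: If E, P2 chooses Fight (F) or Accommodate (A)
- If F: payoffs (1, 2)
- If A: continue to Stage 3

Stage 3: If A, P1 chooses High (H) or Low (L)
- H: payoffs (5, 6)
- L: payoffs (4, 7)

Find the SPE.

SPE: (E, A, H); Outcome (5, 6)

Work:
Stage 3: P1 chooses H (5 vs 4)
Stage 2: P2: F->2, A->6 (anticipating H). Choose A
Stage 1: P1: O->2, E->5 (anticipating A, H). Choose E
SPE path: E -> A -> H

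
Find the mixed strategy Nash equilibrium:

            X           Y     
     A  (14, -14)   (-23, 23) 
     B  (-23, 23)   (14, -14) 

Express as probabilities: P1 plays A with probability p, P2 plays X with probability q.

p = 0.5, q = 0.5

Work:
Find probabilities that make opponent indifferent:
P2 chooses q to make P1 indifferent between A and B
P1 chooses p to make P2 indifferent between X and Y
Mixed NE: P1 plays (A: 0.5, B: 0.5), P2 plays (X: 0.5, Y: 0.5)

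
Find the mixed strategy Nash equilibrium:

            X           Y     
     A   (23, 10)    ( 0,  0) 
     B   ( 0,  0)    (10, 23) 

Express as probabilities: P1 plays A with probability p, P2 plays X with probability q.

p = 0.697, q = 0.303

Work:
Find probabilities that make opponent indifferent:
P2 chooses q to make P1 indifferent between A and B
P1 chooses p to make P2 indifferent between X and Y
Mixed NE: P1 plays (A: 0.697, B: 0.303), P2 plays (X: 0.303, Y: 0.697)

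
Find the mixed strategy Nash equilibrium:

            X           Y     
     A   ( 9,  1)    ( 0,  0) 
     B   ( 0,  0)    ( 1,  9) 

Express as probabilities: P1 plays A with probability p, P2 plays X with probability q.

p = 0.9, q = 0.1

Work:
Find probabilities that make opponent indifferent:
P2 chooses q to make P1 indifferent between A and B
P1 chooses p to make P2 indifferent between X and Y
Mixed NE: P1 plays (A: 0.9, B: 0.1), P2 plays (X: 0.1, Y: 0.9)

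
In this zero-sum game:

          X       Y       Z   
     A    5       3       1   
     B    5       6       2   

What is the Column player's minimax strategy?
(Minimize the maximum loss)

Column should play Z, value = 2

Work:
Column player minimizes Row's maximum payoff:
Column X: max payoff to Row = 5
Column Y: max payoff to Row = 6
Column Z: max payoff to Row = 2
Minimum is 2, achieved by column Z.
Minimax strategy: Z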